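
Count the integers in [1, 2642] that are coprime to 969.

Prime factors of 969: 3, 17, 19. Count integers ≤ 2642 divisible by none of them.
By inclusion–exclusion: 2642 − ⌊2642/3⌋ − ⌊2642/17⌋ − ⌊2642/19⌋ + ⌊2642/51⌋ + ⌊2642/57⌋ + ⌊2642/323⌋ − ⌊2642/969⌋ = 1571.

1571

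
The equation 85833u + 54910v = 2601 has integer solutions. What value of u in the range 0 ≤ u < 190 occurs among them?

167

gcd(85833, 54910) = 289 (Euclid: 85833 = 1·54910 + 30923; 54910 = 1·30923 + 23987; 30923 = 1·23987 + 6936; 23987 = 3·6936 + 3179; 6936 = 2·3179 + 578; 3179 = 5·578 + 289; 578 = 2·289 + 0), and 289 | 2601.
Extended Euclid: 85833·(-87) + 54910·(136) = 289. Scale by 9: u₀ = -783.
General solution u = u₀ + 190t; reducing mod 190 gives u = 167 (and v = -261).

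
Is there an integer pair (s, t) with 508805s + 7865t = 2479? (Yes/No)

gcd(508805, 7865): 508805 = 64·7865 + 5445; 7865 = 1·5445 + 2420; 5445 = 2·2420 + 605; 2420 = 4·605 + 0 → 605
605 does not divide 2479, so a solution does not exist.

No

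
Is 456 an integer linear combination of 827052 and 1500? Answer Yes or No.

Yes

gcd(827052, 1500): 827052 = 551·1500 + 552; 1500 = 2·552 + 396; 552 = 1·396 + 156; 396 = 2·156 + 84; 156 = 1·84 + 72; 84 = 1·72 + 12; 72 = 6·12 + 0 → 12
12 divides 456, so a solution exists.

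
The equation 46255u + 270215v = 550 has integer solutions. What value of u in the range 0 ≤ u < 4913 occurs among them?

2734

Euclid: 270215 = 5·46255 + 38940; 46255 = 1·38940 + 7315; 38940 = 5·7315 + 2365; 7315 = 3·2365 + 220; 2365 = 10·220 + 165; 220 = 1·165 + 55; 165 = 3·55 + 0 → gcd = 55; 550 = 55·10.
Back-substitution yields 46255·(1256) + 270215·(-215) = 55, so one solution is u = 1256·10 = 12560, v = -215·10 = -2150.
Solutions in u differ by 270215/55 = 4913; the one in [0, 4913) is 12560 mod 4913 = 2734.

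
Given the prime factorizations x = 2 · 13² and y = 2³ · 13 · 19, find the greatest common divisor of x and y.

min exponent per shared prime: 2 · 13 = 26

26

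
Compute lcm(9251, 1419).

gcd first: 9251 = 6·1419 + 737; 1419 = 1·737 + 682; 737 = 1·682 + 55; 682 = 12·55 + 22; 55 = 2·22 + 11; 22 = 2·11 + 0 → gcd = 11
lcm = 9251·1419/gcd = 13127169/11 = 1193379

1193379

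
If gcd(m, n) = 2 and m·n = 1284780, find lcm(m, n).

For any two positive integers, gcd × lcm equals their product. Hence lcm = 1284780 / 2 = 642390.

642390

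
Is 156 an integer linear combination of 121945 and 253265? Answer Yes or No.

No

By Bézout, 121945x − 253265y = 156 has integer solutions iff gcd(121945, 253265) | 156.
Euclid: 253265 = 2·121945 + 9375; 121945 = 13·9375 + 70; 9375 = 133·70 + 65; 70 = 1·65 + 5; 65 = 13·5 + 0. gcd = 5; 156 mod 5 = 1. No.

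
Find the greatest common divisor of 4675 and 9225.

Euclid: 9225 = 1·4675 + 4550; 4675 = 1·4550 + 125; 4550 = 36·125 + 50; 125 = 2·50 + 25; 50 = 2·25 + 0. Last nonzero remainder: 25.

25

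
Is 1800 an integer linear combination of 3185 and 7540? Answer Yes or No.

gcd(3185, 7540): 7540 = 2·3185 + 1170; 3185 = 2·1170 + 845; 1170 = 1·845 + 325; 845 = 2·325 + 195; 325 = 1·195 + 130; 195 = 1·130 + 65; 130 = 2·65 + 0 → 65
65 does not divide 1800, so a solution does not exist.

No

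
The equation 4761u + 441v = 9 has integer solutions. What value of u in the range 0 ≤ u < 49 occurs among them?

44

gcd(4761, 441) = 9 (Euclid: 4761 = 10·441 + 351; 441 = 1·351 + 90; 351 = 3·90 + 81; 90 = 1·81 + 9; 81 = 9·9 + 0), and 9 | 9.
Extended Euclid: 4761·(-5) + 441·(54) = 9. Scale by 1: u₀ = -5.
General solution u = u₀ + 49t; reducing mod 49 gives u = 44 (and v = -475).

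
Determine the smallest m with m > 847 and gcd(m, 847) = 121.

968

847 = 121·7. Any m with gcd(m, 847) = 121 is a multiple of 121, say 121s, with s coprime to 7.
Need s > 847/121, so s ≥ 8. First s ≥ 8 with gcd(s, 7) = 1 is s = 8. Thus m = 121·8 = 968.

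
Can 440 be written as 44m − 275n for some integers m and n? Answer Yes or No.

Yes

gcd(44, 275): 275 = 6·44 + 11; 44 = 4·11 + 0 → 11
11 divides 440, so a solution exists.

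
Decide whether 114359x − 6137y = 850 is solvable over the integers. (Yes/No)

Yes

By Bézout, 114359x − 6137y = 850 has integer solutions iff gcd(114359, 6137) | 850.
Euclid: 114359 = 18·6137 + 3893; 6137 = 1·3893 + 2244; 3893 = 1·2244 + 1649; 2244 = 1·1649 + 595; 1649 = 2·595 + 459; 595 = 1·459 + 136; 459 = 3·136 + 51; 136 = 2·51 + 34; 51 = 1·34 + 17; 34 = 2·17 + 0. gcd = 17; 850 mod 17 = 0. Yes.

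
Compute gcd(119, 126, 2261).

7

gcd(119, 126): 126 = 1·119 + 7; 119 = 17·7 + 0 → 7
gcd(7, 2261): 2261 = 323·7 + 0 → 7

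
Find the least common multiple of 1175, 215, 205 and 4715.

47645075

1175 = 5² · 47; 215 = 5 · 43; 205 = 5 · 41; 4715 = 5 · 23 · 41
lcm takes max exponent of each prime: 5² · 23 · 41 · 43 · 47 = 47645075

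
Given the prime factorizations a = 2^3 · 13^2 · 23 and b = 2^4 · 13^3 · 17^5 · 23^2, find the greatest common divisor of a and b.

31096

min exponent per shared prime: 2^3 · 13^2 · 23 = 31096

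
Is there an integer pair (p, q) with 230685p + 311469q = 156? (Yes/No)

gcd(230685, 311469): 311469 = 1·230685 + 80784; 230685 = 2·80784 + 69117; 80784 = 1·69117 + 11667; 69117 = 5·11667 + 10782; 11667 = 1·10782 + 885; 10782 = 12·885 + 162; 885 = 5·162 + 75; 162 = 2·75 + 12; 75 = 6·12 + 3; 12 = 4·3 + 0 → 3
3 divides 156, so a solution exists.

Yes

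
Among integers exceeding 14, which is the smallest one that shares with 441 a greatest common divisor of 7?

gcd(t, 441) = 7 forces 7 | t; write t = 7s. Then gcd(7s, 7·63) = 7·gcd(s, 63), so need gcd(s, 63) = 1.
7s > 14 gives s ≥ 3. The least s ≥ 3 coprime to 63 is 4, so t = 7·4 = 28.

28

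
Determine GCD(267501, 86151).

Euclid: 267501 = 3·86151 + 9048; 86151 = 9·9048 + 4719; 9048 = 1·4719 + 4329; 4719 = 1·4329 + 390; 4329 = 11·390 + 39; 390 = 10·39 + 0. Last nonzero remainder: 39.

39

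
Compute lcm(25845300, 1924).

gcd first: 25845300 = 13433·1924 + 208; 1924 = 9·208 + 52; 208 = 4·52 + 0 → gcd = 52
lcm = 25845300·1924/gcd = 49726357200/52 = 956276100

956276100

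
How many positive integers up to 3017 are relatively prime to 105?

105 = 3·5·7. Inclusion–exclusion on these primes:
3017 − ⌊3017/3⌋ − ⌊3017/5⌋ − ⌊3017/7⌋ + ⌊3017/15⌋ + ⌊3017/21⌋ + ⌊3017/35⌋ − ⌊3017/105⌋ = 1380

1380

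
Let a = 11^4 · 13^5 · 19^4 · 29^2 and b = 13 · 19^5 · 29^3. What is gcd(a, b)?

1424799493

min exponent per shared prime: 13 · 19^4 · 29^2 = 1424799493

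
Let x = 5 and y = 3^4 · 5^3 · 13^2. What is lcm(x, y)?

1711125

max exponent per prime: 3^4 · 5^3 · 13^2 = 1711125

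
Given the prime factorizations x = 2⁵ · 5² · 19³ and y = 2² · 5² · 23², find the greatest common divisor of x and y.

100

min exponent per shared prime: 2² · 5² = 100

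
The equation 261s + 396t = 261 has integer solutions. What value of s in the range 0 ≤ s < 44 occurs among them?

Euclid: 396 = 1·261 + 135; 261 = 1·135 + 126; 135 = 1·126 + 9; 126 = 14·9 + 0 → gcd = 9; 261 = 9·29.
Back-substitution yields 261·(-3) + 396·(2) = 9, so one solution is s = -3·29 = -87, t = 2·29 = 58.
Solutions in s differ by 396/9 = 44; the one in [0, 44) is -87 mod 44 = 1.

1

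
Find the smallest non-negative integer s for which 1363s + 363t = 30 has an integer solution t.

gcd(1363, 363) = 1 (Euclid: 1363 = 3·363 + 274; 363 = 1·274 + 89; 274 = 3·89 + 7; 89 = 12·7 + 5; 7 = 1·5 + 2; 5 = 2·2 + 1; 2 = 2·1 + 0), and 1 | 30.
Extended Euclid: 1363·(-155) + 363·(582) = 1. Scale by 30: s₀ = -4650.
General solution s = s₀ + 363k; reducing mod 363 gives s = 69 (and t = -259).

69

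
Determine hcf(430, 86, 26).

2

gcd(430, 86): 430 = 5·86 + 0 → 86
gcd(86, 26): 86 = 3·26 + 8; 26 = 3·8 + 2; 8 = 4·2 + 0 → 2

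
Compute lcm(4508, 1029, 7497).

4828068

lcm(4508, 1029) = 4508·1029/gcd = 4638732/49 = 94668
lcm(94668, 7497) = 94668·7497/gcd = 709725996/147 = 4828068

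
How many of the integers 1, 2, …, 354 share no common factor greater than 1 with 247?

247 = 13·19. Inclusion–exclusion on these primes:
354 − ⌊354/13⌋ − ⌊354/19⌋ + ⌊354/247⌋ = 310

310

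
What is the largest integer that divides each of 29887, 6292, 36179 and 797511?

1573

gcd(29887, 6292): 29887 = 4·6292 + 4719; 6292 = 1·4719 + 1573; 4719 = 3·1573 + 0 → 1573
gcd(1573, 36179): 36179 = 23·1573 + 0 → 1573
gcd(1573, 797511): 797511 = 507·1573 + 0 → 1573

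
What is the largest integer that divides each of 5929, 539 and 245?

gcd(5929, 539): 5929 = 11·539 + 0 → 539
gcd(539, 245): 539 = 2·245 + 49; 245 = 5·49 + 0 → 49

49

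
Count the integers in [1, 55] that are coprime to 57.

35

Prime factors of 57: 3, 19. Count integers ≤ 55 divisible by none of them.
By inclusion–exclusion: 55 − ⌊55/3⌋ − ⌊55/19⌋ + ⌊55/57⌋ = 35.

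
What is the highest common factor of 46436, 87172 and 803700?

46436 = 2² · 13 · 19 · 47; 87172 = 2² · 19 · 31 · 37; 803700 = 2² · 3² · 5² · 19 · 47
gcd takes min exponent of each prime: 2² · 19 = 76

76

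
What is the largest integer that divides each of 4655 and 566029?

Euclid: 566029 = 121·4655 + 2774; 4655 = 1·2774 + 1881; 2774 = 1·1881 + 893; 1881 = 2·893 + 95; 893 = 9·95 + 38; 95 = 2·38 + 19; 38 = 2·19 + 0. Last nonzero remainder: 19.

19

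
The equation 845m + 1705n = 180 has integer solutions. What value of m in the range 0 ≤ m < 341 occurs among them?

317

Reduce mod 1705: 845m ≡ 180 (mod 1705). With g = gcd(845, 1705) = 5 dividing 180, divide through: 169m ≡ 36 (mod 341).
Since gcd(169, 341) = 1, m ≡ 36·(169)⁻¹ ≡ 317 (mod 341). Smallest non-negative: 317.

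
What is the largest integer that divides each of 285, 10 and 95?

5

285 = 3 · 5 · 19; 10 = 2 · 5; 95 = 5 · 19
gcd takes min exponent of each prime: 5 = 5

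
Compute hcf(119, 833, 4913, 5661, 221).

119 = 7 · 17; 833 = 7² · 17; 4913 = 17³; 5661 = 3² · 17 · 37; 221 = 13 · 17
gcd takes min exponent of each prime: 17 = 17

17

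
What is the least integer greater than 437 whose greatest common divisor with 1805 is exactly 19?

Multiples of 19 above 437: 19·24, 19·25, … . Need the cofactor coprime to 1805/19 = 95.
Checking s = 24, 25, … the first with gcd(s, 95) = 1 is s = 24, giving 456.

456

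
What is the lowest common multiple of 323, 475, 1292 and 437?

323 = 17 · 19; 475 = 5² · 19; 1292 = 2² · 17 · 19; 437 = 19 · 23
lcm takes max exponent of each prime: 2² · 5² · 17 · 19 · 23 = 742900

742900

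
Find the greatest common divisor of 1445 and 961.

1

1445 = 5 · 17²
961 = 31²
Common: 1 = 1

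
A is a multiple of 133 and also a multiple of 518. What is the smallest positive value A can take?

9842

133 = 7 · 19; 518 = 2 · 7 · 37
max exponents: 2 · 7 · 19 · 37 = 9842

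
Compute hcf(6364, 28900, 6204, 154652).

4

gcd(6364, 28900): 28900 = 4·6364 + 3444; 6364 = 1·3444 + 2920; 3444 = 1·2920 + 524; 2920 = 5·524 + 300; 524 = 1·300 + 224; 300 = 1·224 + 76; 224 = 2·76 + 72; 76 = 1·72 + 4; 72 = 18·4 + 0 → 4
gcd(4, 6204): 6204 = 1551·4 + 0 → 4
gcd(4, 154652): 154652 = 38663·4 + 0 → 4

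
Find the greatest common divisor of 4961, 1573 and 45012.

121

4961 = 11² · 41; 1573 = 11² · 13; 45012 = 2² · 3 · 11² · 31
gcd takes min exponent of each prime: 11² = 121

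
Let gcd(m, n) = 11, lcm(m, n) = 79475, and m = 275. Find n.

m·n = gcd·lcm = 11·79475 = 874225, so n = 874225/275 = 3179.

3179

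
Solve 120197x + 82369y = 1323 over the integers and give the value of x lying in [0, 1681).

699

Euclid: 120197 = 1·82369 + 37828; 82369 = 2·37828 + 6713; 37828 = 5·6713 + 4263; 6713 = 1·4263 + 2450; 4263 = 1·2450 + 1813; 2450 = 1·1813 + 637; 1813 = 2·637 + 539; 637 = 1·539 + 98; 539 = 5·98 + 49; 98 = 2·49 + 0 → gcd = 49; 1323 = 49·27.
Back-substitution yields 120197·(773) + 82369·(-1128) = 49, so one solution is x = 773·27 = 20871, y = -1128·27 = -30456.
Solutions in x differ by 82369/49 = 1681; the one in [0, 1681) is 20871 mod 1681 = 699.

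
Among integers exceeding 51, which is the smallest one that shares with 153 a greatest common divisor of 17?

gcd(a, 153) = 17 forces 17 | a; write a = 17s. Then gcd(17s, 17·9) = 17·gcd(s, 9), so need gcd(s, 9) = 1.
17s > 51 gives s ≥ 4. The least s ≥ 4 coprime to 9 is 4, so a = 17·4 = 68.

68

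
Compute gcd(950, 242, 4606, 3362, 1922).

2

gcd(950, 242): 950 = 3·242 + 224; 242 = 1·224 + 18; 224 = 12·18 + 8; 18 = 2·8 + 2; 8 = 4·2 + 0 → 2
gcd(2, 4606): 4606 = 2303·2 + 0 → 2
gcd(2, 3362): 3362 = 1681·2 + 0 → 2
gcd(2, 1922): 1922 = 961·2 + 0 → 2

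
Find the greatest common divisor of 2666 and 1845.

1

Euclid: 2666 = 1·1845 + 821; 1845 = 2·821 + 203; 821 = 4·203 + 9; 203 = 22·9 + 5; 9 = 1·5 + 4; 5 = 1·4 + 1; 4 = 4·1 + 0. Last nonzero remainder: 1.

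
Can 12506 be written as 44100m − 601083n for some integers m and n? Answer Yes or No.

No

gcd(44100, 601083): 601083 = 13·44100 + 27783; 44100 = 1·27783 + 16317; 27783 = 1·16317 + 11466; 16317 = 1·11466 + 4851; 11466 = 2·4851 + 1764; 4851 = 2·1764 + 1323; 1764 = 1·1323 + 441; 1323 = 3·441 + 0 → 441
441 does not divide 12506, so a solution does not exist.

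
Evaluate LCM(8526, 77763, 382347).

8526 = 2 · 3 · 7² · 29; 77763 = 3 · 7² · 23²; 382347 = 3³ · 7² · 17²
lcm takes max exponent of each prime: 2 · 3³ · 7² · 17² · 23² · 29 = 11731170654

11731170654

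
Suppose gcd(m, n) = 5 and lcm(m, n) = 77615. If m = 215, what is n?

1805

m·n = gcd·lcm = 5·77615 = 388075, so n = 388075/215 = 1805.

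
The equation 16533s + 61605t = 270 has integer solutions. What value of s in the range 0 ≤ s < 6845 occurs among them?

Euclid: 61605 = 3·16533 + 12006; 16533 = 1·12006 + 4527; 12006 = 2·4527 + 2952; 4527 = 1·2952 + 1575; 2952 = 1·1575 + 1377; 1575 = 1·1377 + 198; 1377 = 6·198 + 189; 198 = 1·189 + 9; 189 = 21·9 + 0 → gcd = 9; 270 = 9·30.
Back-substitution yields 16533·(313) + 61605·(-84) = 9, so one solution is s = 313·30 = 9390, t = -84·30 = -2520.
Solutions in s differ by 61605/9 = 6845; the one in [0, 6845) is 9390 mod 6845 = 2545.

2545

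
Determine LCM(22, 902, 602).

lcm(22, 902) = 22·902/gcd = 19844/22 = 902
lcm(902, 602) = 902·602/gcd = 543004/2 = 271502

271502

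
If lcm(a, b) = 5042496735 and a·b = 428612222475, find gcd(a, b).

From gcd × lcm = ab: gcd = 428612222475 / 5042496735 = 85.

85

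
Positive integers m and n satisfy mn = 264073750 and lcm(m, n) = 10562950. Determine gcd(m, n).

25

gcd·lcm = product, so gcd = 264073750/10562950 = 25.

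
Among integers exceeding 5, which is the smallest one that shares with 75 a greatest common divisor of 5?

75 = 5·15. Any x with gcd(x, 75) = 5 is a multiple of 5, say 5s, with s coprime to 15.
Need s > 5/5, so s ≥ 2. First s ≥ 2 with gcd(s, 15) = 1 is s = 2. Thus x = 5·2 = 10.

10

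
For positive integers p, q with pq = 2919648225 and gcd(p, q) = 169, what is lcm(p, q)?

Since gcd(p,q)·lcm(p,q) = pq, lcm = 2919648225/169 = 17276025.

17276025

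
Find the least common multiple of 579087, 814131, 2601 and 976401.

547466931929292831

579087 = 3² · 37² · 47; 814131 = 3⁴ · 19 · 23²; 2601 = 3² · 17²; 976401 = 3³ · 29² · 43
lcm takes max exponent of each prime: 3⁴ · 17² · 19 · 23² · 29² · 37² · 43 · 47 = 547466931929292831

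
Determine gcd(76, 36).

Euclid: 76 = 2·36 + 4; 36 = 9·4 + 0. Last nonzero remainder: 4.

4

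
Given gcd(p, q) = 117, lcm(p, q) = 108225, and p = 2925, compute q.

Using pq = gcd(p,q)·lcm(p,q) = 117·108225 = 12662325, we get q = 12662325/2925 = 4329.

4329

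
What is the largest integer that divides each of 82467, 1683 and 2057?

gcd(82467, 1683): 82467 = 49·1683 + 0 → 1683
gcd(1683, 2057): 2057 = 1·1683 + 374; 1683 = 4·374 + 187; 374 = 2·187 + 0 → 187

187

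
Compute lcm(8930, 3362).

15011330

gcd first: 8930 = 2·3362 + 2206; 3362 = 1·2206 + 1156; 2206 = 1·1156 + 1050; 1156 = 1·1050 + 106; 1050 = 9·106 + 96; 106 = 1·96 + 10; 96 = 9·10 + 6; 10 = 1·6 + 4; 6 = 1·4 + 2; 4 = 2·2 + 0 → gcd = 2
lcm = 8930·3362/gcd = 30022660/2 = 15011330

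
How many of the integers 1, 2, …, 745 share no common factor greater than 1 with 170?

280

Prime factors of 170: 2, 5, 17. Count integers ≤ 745 divisible by none of them.
By inclusion–exclusion: 745 − ⌊745/2⌋ − ⌊745/5⌋ − ⌊745/17⌋ + ⌊745/10⌋ + ⌊745/34⌋ + ⌊745/85⌋ − ⌊745/170⌋ = 280.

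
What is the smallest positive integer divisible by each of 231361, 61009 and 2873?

1419862457

lcm(231361, 61009) = 231361·61009/gcd = 14115103249/169 = 83521321
lcm(83521321, 2873) = 83521321·2873/gcd = 239956755233/169 = 1419862457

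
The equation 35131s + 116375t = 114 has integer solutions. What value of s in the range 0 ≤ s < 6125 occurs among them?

6019

gcd(35131, 116375) = 19 (Euclid: 116375 = 3·35131 + 10982; 35131 = 3·10982 + 2185; 10982 = 5·2185 + 57; 2185 = 38·57 + 19; 57 = 3·19 + 0), and 19 | 114.
Extended Euclid: 35131·(2024) + 116375·(-611) = 19. Scale by 6: s₀ = 12144.
General solution s = s₀ + 6125k; reducing mod 6125 gives s = 6019 (and t = -1817).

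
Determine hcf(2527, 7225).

1

2527 = 7 · 19²
7225 = 5² · 17²
Common: 1 = 1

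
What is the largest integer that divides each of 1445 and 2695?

1445 = 5 · 17²
2695 = 5 · 7² · 11
Common: 5 = 5

5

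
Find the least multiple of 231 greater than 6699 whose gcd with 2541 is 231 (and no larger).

6930

Multiples of 231 above 6699: 231·30, 231·31, … . Need the cofactor coprime to 2541/231 = 11.
Checking s = 30, 31, … the first with gcd(s, 11) = 1 is s = 30, giving 6930.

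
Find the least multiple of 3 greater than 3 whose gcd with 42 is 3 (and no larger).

9

Multiples of 3 above 3: 3·2, 3·3, … . Need the cofactor coprime to 42/3 = 14.
Checking s = 2, 3, … the first with gcd(s, 14) = 1 is s = 3, giving 9.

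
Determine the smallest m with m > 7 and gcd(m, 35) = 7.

35 = 7·5. Any m with gcd(m, 35) = 7 is a multiple of 7, say 7s, with s coprime to 5.
Need s > 7/7, so s ≥ 2. First s ≥ 2 with gcd(s, 5) = 1 is s = 2. Thus m = 7·2 = 14.

14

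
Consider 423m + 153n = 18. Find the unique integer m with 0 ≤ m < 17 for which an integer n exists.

8

Euclid: 423 = 2·153 + 117; 153 = 1·117 + 36; 117 = 3·36 + 9; 36 = 4·9 + 0 → gcd = 9; 18 = 9·2.
Back-substitution yields 423·(4) + 153·(-11) = 9, so one solution is m = 4·2 = 8, n = -11·2 = -22.
Solutions in m differ by 153/9 = 17; the one in [0, 17) is 8 mod 17 = 8.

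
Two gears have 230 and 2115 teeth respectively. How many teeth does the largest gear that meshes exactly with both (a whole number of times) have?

5

Euclid: 2115 = 9·230 + 45; 230 = 5·45 + 5; 45 = 9·5 + 0. Last nonzero remainder: 5.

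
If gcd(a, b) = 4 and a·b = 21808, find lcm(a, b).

5452

Since gcd(a,b)·lcm(a,b) = ab, lcm = 21808/4 = 5452.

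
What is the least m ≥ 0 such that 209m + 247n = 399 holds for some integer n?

9

Reduce mod 247: 209m ≡ 399 (mod 247). With g = gcd(209, 247) = 19 dividing 399, divide through: 11m ≡ 21 (mod 13).
Since gcd(11, 13) = 1, m ≡ 21·(11)⁻¹ ≡ 9 (mod 13). Smallest non-negative: 9.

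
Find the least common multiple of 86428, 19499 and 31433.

5912798764

lcm(86428, 19499) = 86428·19499/gcd = 1685259572/527 = 3197836
lcm(3197836, 31433) = 3197836·31433/gcd = 100517578988/17 = 5912798764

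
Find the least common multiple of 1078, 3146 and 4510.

1078 = 2 · 7² · 11; 3146 = 2 · 11² · 13; 4510 = 2 · 5 · 11 · 41
lcm takes max exponent of each prime: 2 · 5 · 7² · 11² · 13 · 41 = 31601570

31601570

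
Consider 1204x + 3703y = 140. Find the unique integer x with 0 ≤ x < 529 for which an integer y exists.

443

Euclid: 3703 = 3·1204 + 91; 1204 = 13·91 + 21; 91 = 4·21 + 7; 21 = 3·7 + 0 → gcd = 7; 140 = 7·20.
Back-substitution yields 1204·(-163) + 3703·(53) = 7, so one solution is x = -163·20 = -3260, y = 53·20 = 1060.
Solutions in x differ by 3703/7 = 529; the one in [0, 529) is -3260 mod 529 = 443.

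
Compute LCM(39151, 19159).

39151 = 7² · 17 · 47; 19159 = 7² · 17 · 23
max exponents: 7² · 17 · 23 · 47 = 900473

900473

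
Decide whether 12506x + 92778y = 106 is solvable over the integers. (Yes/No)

Yes

By Bézout, 12506x + 92778y = 106 has integer solutions iff gcd(12506, 92778) | 106.
Euclid: 92778 = 7·12506 + 5236; 12506 = 2·5236 + 2034; 5236 = 2·2034 + 1168; 2034 = 1·1168 + 866; 1168 = 1·866 + 302; 866 = 2·302 + 262; 302 = 1·262 + 40; 262 = 6·40 + 22; 40 = 1·22 + 18; 22 = 1·18 + 4; 18 = 4·4 + 2; 4 = 2·2 + 0. gcd = 2; 106 mod 2 = 0. Yes.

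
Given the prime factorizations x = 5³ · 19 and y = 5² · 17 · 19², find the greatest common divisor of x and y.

min exponent per shared prime: 5² · 19 = 475

475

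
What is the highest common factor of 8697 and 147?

8697 = 3 · 13 · 223
147 = 3 · 7²
Common: 3 = 3

3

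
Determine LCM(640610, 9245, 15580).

640610 = 2 · 5 · 29 · 47²; 9245 = 5 · 43²; 15580 = 2² · 5 · 19 · 41
lcm takes max exponent of each prime: 2² · 5 · 19 · 29 · 41 · 43² · 47² = 1845432132620

1845432132620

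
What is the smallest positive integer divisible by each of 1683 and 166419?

2829123

1683 = 3² · 11 · 17; 166419 = 3² · 11 · 41²
max exponents: 3² · 11 · 17 · 41² = 2829123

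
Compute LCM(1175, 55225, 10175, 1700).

1528407100

1175 = 5² · 47; 55225 = 5² · 47²; 10175 = 5² · 11 · 37; 1700 = 2² · 5² · 17
lcm takes max exponent of each prime: 2² · 5² · 11 · 17 · 37 · 47² = 1528407100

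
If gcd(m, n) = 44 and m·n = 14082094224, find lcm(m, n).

320047596

gcd·lcm = product, so lcm = 14082094224/44 = 320047596.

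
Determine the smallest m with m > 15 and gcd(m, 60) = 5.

25

gcd(m, 60) = 5 forces 5 | m; write m = 5s. Then gcd(5s, 5·12) = 5·gcd(s, 12), so need gcd(s, 12) = 1.
5s > 15 gives s ≥ 4. The least s ≥ 4 coprime to 12 is 5, so m = 5·5 = 25.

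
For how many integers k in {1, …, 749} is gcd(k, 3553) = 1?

3553 = 11·17·19. Inclusion–exclusion on these primes:
749 − ⌊749/11⌋ − ⌊749/17⌋ − ⌊749/19⌋ + ⌊749/187⌋ + ⌊749/209⌋ + ⌊749/323⌋ − ⌊749/3553⌋ = 607

607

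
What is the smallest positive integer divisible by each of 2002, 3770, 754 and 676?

7547540

2002 = 2 · 7 · 11 · 13; 3770 = 2 · 5 · 13 · 29; 754 = 2 · 13 · 29; 676 = 2² · 13²
lcm takes max exponent of each prime: 2² · 5 · 7 · 11 · 13² · 29 = 7547540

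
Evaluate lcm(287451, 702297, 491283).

3391752491361

287451 = 3² · 19 · 41²; 702297 = 3³ · 19 · 37²; 491283 = 3² · 13² · 17 · 19
lcm takes max exponent of each prime: 3³ · 13² · 17 · 19 · 37² · 41² = 3391752491361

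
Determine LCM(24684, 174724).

8910924

24684 = 2² · 3 · 11² · 17; 174724 = 2² · 11² · 19²
max exponents: 2² · 3 · 11² · 17 · 19² = 8910924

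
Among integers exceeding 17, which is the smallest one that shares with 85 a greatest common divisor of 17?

Multiples of 17 above 17: 17·2, 17·3, … . Need the cofactor coprime to 85/17 = 5.
Checking s = 2, 3, … the first with gcd(s, 5) = 1 is s = 2, giving 34.

34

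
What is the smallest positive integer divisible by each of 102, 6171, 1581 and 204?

765204

lcm(102, 6171) = 102·6171/gcd = 629442/51 = 12342
lcm(12342, 1581) = 12342·1581/gcd = 19512702/51 = 382602
lcm(382602, 204) = 382602·204/gcd = 78050808/102 = 765204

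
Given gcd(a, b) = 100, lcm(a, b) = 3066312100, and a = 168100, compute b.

a·b = gcd·lcm = 100·3066312100 = 306631210000, so b = 306631210000/168100 = 1824100.

1824100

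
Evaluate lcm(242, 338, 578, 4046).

242 = 2 · 11²; 338 = 2 · 13²; 578 = 2 · 17²; 4046 = 2 · 7 · 17²
lcm takes max exponent of each prime: 2 · 7 · 11² · 13² · 17² = 82736654

82736654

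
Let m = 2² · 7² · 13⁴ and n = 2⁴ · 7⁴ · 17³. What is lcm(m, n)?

5390540534288

max exponent per prime: 2⁴ · 7⁴ · 13⁴ · 17³ = 5390540534288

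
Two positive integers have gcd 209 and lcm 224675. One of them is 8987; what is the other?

5225

Using pq = gcd(p,q)·lcm(p,q) = 209·224675 = 46957075, we get q = 46957075/8987 = 5225.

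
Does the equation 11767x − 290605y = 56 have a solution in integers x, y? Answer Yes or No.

Yes

By Bézout, 11767x − 290605y = 56 has integer solutions iff gcd(11767, 290605) | 56.
Euclid: 290605 = 24·11767 + 8197; 11767 = 1·8197 + 3570; 8197 = 2·3570 + 1057; 3570 = 3·1057 + 399; 1057 = 2·399 + 259; 399 = 1·259 + 140; 259 = 1·140 + 119; 140 = 1·119 + 21; 119 = 5·21 + 14; 21 = 1·14 + 7; 14 = 2·7 + 0. gcd = 7; 56 mod 7 = 0. Yes.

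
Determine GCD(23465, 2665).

23465 = 5 · 13 · 19²
2665 = 5 · 13 · 41
Common: 5 · 13 = 65

65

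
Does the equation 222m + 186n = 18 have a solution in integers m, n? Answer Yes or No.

By Bézout, 222m + 186n = 18 has integer solutions iff gcd(222, 186) | 18.
Euclid: 222 = 1·186 + 36; 186 = 5·36 + 6; 36 = 6·6 + 0. gcd = 6; 18 mod 6 = 0. Yes.

Yes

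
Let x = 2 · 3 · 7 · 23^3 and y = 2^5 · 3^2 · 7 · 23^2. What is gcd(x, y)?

22218

min exponent per shared prime: 2 · 3 · 7 · 23^2 = 22218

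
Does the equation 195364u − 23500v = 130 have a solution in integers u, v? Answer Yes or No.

No

gcd(195364, 23500): 195364 = 8·23500 + 7364; 23500 = 3·7364 + 1408; 7364 = 5·1408 + 324; 1408 = 4·324 + 112; 324 = 2·112 + 100; 112 = 1·100 + 12; 100 = 8·12 + 4; 12 = 3·4 + 0 → 4
4 does not divide 130, so a solution does not exist.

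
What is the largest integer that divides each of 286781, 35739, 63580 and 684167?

gcd(286781, 35739): 286781 = 8·35739 + 869; 35739 = 41·869 + 110; 869 = 7·110 + 99; 110 = 1·99 + 11; 99 = 9·11 + 0 → 11
gcd(11, 63580): 63580 = 5780·11 + 0 → 11
gcd(11, 684167): 684167 = 62197·11 + 0 → 11

11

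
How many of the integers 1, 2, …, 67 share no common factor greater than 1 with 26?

26 = 2·13. Inclusion–exclusion on these primes:
67 − ⌊67/2⌋ − ⌊67/13⌋ + ⌊67/26⌋ = 31

31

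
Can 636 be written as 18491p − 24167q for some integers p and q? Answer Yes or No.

No

By Bézout, 18491p − 24167q = 636 has integer solutions iff gcd(18491, 24167) | 636.
Euclid: 24167 = 1·18491 + 5676; 18491 = 3·5676 + 1463; 5676 = 3·1463 + 1287; 1463 = 1·1287 + 176; 1287 = 7·176 + 55; 176 = 3·55 + 11; 55 = 5·11 + 0. gcd = 11; 636 mod 11 = 9. No.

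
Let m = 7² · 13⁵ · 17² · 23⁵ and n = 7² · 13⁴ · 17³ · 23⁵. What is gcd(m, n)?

min exponent per shared prime: 7² · 13⁴ · 17² · 23⁵ = 2603193865102103

2603193865102103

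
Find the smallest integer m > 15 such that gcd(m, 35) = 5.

Multiples of 5 above 15: 5·4, 5·5, … . Need the cofactor coprime to 35/5 = 7.
Checking s = 4, 5, … the first with gcd(s, 7) = 1 is s = 4, giving 20.

20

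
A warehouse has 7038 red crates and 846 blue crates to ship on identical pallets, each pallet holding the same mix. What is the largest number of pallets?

18

Euclid: 7038 = 8·846 + 270; 846 = 3·270 + 36; 270 = 7·36 + 18; 36 = 2·18 + 0. Last nonzero remainder: 18.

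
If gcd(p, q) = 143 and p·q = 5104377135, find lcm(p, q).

gcd·lcm = product, so lcm = 5104377135/143 = 35694945.

35694945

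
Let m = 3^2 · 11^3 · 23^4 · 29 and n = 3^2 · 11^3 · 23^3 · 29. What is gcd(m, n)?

min exponent per shared prime: 3^2 · 11^3 · 23^3 · 29 = 4226706297

4226706297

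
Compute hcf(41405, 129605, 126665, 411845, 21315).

245

gcd(41405, 129605): 129605 = 3·41405 + 5390; 41405 = 7·5390 + 3675; 5390 = 1·3675 + 1715; 3675 = 2·1715 + 245; 1715 = 7·245 + 0 → 245
gcd(245, 126665): 126665 = 517·245 + 0 → 245
gcd(245, 411845): 411845 = 1681·245 + 0 → 245
gcd(245, 21315): 21315 = 87·245 + 0 → 245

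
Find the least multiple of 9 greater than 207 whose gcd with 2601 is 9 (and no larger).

2601 = 9·289. Any x with gcd(x, 2601) = 9 is a multiple of 9, say 9s, with s coprime to 289.
Need s > 207/9, so s ≥ 24. First s ≥ 24 with gcd(s, 289) = 1 is s = 24. Thus x = 9·24 = 216.

216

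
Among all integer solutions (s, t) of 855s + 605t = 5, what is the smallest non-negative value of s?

46

Euclid: 855 = 1·605 + 250; 605 = 2·250 + 105; 250 = 2·105 + 40; 105 = 2·40 + 25; 40 = 1·25 + 15; 25 = 1·15 + 10; 15 = 1·10 + 5; 10 = 2·5 + 0 → gcd = 5; 5 = 5·1.
Back-substitution yields 855·(46) + 605·(-65) = 5, so one solution is s = 46·1 = 46, t = -65·1 = -65.
Solutions in s differ by 605/5 = 121; the one in [0, 121) is 46 mod 121 = 46.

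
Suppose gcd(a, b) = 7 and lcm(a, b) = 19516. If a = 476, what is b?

Using ab = gcd(a,b)·lcm(a,b) = 7·19516 = 136612, we get b = 136612/476 = 287.

287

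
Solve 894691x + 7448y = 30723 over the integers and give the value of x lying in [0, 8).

gcd(894691, 7448) = 931 (Euclid: 894691 = 120·7448 + 931; 7448 = 8·931 + 0), and 931 | 30723.
Extended Euclid: 894691·(1) + 7448·(-120) = 931. Scale by 33: x₀ = 33.
General solution x = x₀ + 8t; reducing mod 8 gives x = 1 (and y = -116).

1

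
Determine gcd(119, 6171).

17

Euclid: 6171 = 51·119 + 102; 119 = 1·102 + 17; 102 = 6·17 + 0. Last nonzero remainder: 17.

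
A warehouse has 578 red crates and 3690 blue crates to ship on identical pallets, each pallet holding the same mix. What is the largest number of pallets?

2

578 = 2 · 17²
3690 = 2 · 3² · 5 · 41
Common: 2 = 2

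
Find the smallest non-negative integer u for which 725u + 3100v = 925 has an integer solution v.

Reduce mod 3100: 725u ≡ 925 (mod 3100). With g = gcd(725, 3100) = 25 dividing 925, divide through: 29u ≡ 37 (mod 124).
Since gcd(29, 124) = 1, u ≡ 37·(29)⁻¹ ≡ 121 (mod 124). Smallest non-negative: 121.

121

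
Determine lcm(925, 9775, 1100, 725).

461497300

lcm(925, 9775) = 925·9775/gcd = 9041875/25 = 361675
lcm(361675, 1100) = 361675·1100/gcd = 397842500/25 = 15913700
lcm(15913700, 725) = 15913700·725/gcd = 11537432500/25 = 461497300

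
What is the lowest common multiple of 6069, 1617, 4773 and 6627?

1642380417447

6069 = 3 · 7 · 17²; 1617 = 3 · 7² · 11; 4773 = 3 · 37 · 43; 6627 = 3 · 47²
lcm takes max exponent of each prime: 3 · 7² · 11 · 17² · 37 · 43 · 47² = 1642380417447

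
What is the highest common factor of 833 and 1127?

Euclid: 1127 = 1·833 + 294; 833 = 2·294 + 245; 294 = 1·245 + 49; 245 = 5·49 + 0. Last nonzero remainder: 49.

49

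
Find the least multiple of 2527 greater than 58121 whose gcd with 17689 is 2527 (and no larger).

60648

gcd(a, 17689) = 2527 forces 2527 | a; write a = 2527s. Then gcd(2527s, 2527·7) = 2527·gcd(s, 7), so need gcd(s, 7) = 1.
2527s > 58121 gives s ≥ 24. The least s ≥ 24 coprime to 7 is 24, so a = 2527·24 = 60648.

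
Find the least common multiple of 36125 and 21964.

2745500

gcd first: 36125 = 1·21964 + 14161; 21964 = 1·14161 + 7803; 14161 = 1·7803 + 6358; 7803 = 1·6358 + 1445; 6358 = 4·1445 + 578; 1445 = 2·578 + 289; 578 = 2·289 + 0 → gcd = 289
lcm = 36125·21964/gcd = 793449500/289 = 2745500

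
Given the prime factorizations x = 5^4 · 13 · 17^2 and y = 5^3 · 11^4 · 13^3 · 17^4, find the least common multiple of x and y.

1679099763323125

max exponent per prime: 5^4 · 11^4 · 13^3 · 17^4 = 1679099763323125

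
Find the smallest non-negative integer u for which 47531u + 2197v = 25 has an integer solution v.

238

gcd(47531, 2197) = 1 (Euclid: 47531 = 21·2197 + 1394; 2197 = 1·1394 + 803; 1394 = 1·803 + 591; 803 = 1·591 + 212; 591 = 2·212 + 167; 212 = 1·167 + 45; 167 = 3·45 + 32; 45 = 1·32 + 13; 32 = 2·13 + 6; 13 = 2·6 + 1; 6 = 6·1 + 0), and 1 | 25.
Extended Euclid: 47531·(-342) + 2197·(7399) = 1. Scale by 25: u₀ = -8550.
General solution u = u₀ + 2197t; reducing mod 2197 gives u = 238 (and v = -5149).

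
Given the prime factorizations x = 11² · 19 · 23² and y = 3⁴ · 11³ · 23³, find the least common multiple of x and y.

max exponent per prime: 3⁴ · 11³ · 19 · 23³ = 24922992303

24922992303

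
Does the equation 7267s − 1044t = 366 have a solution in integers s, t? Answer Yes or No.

By Bézout, 7267s − 1044t = 366 has integer solutions iff gcd(7267, 1044) | 366.
Euclid: 7267 = 6·1044 + 1003; 1044 = 1·1003 + 41; 1003 = 24·41 + 19; 41 = 2·19 + 3; 19 = 6·3 + 1; 3 = 3·1 + 0. gcd = 1; 366 mod 1 = 0. Yes.

Yes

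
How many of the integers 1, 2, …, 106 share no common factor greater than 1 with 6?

Prime factors of 6: 2, 3. Count integers ≤ 106 divisible by none of them.
By inclusion–exclusion: 106 − ⌊106/2⌋ − ⌊106/3⌋ + ⌊106/6⌋ = 35.

35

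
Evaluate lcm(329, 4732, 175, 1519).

1206541700

lcm(329, 4732) = 329·4732/gcd = 1556828/7 = 222404
lcm(222404, 175) = 222404·175/gcd = 38920700/7 = 5560100
lcm(5560100, 1519) = 5560100·1519/gcd = 8445791900/7 = 1206541700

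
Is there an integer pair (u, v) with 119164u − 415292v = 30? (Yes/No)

No

gcd(119164, 415292): 415292 = 3·119164 + 57800; 119164 = 2·57800 + 3564; 57800 = 16·3564 + 776; 3564 = 4·776 + 460; 776 = 1·460 + 316; 460 = 1·316 + 144; 316 = 2·144 + 28; 144 = 5·28 + 4; 28 = 7·4 + 0 → 4
4 does not divide 30, so a solution does not exist.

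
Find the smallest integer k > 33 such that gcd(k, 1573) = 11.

44

gcd(k, 1573) = 11 forces 11 | k; write k = 11s. Then gcd(11s, 11·143) = 11·gcd(s, 143), so need gcd(s, 143) = 1.
11s > 33 gives s ≥ 4. The least s ≥ 4 coprime to 143 is 4, so k = 11·4 = 44.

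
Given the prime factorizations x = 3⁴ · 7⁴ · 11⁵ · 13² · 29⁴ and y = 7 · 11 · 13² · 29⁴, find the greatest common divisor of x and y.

9203847653

min exponent per shared prime: 7 · 11 · 13² · 29⁴ = 9203847653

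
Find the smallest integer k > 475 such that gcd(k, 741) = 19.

741 = 19·39. Any k with gcd(k, 741) = 19 is a multiple of 19, say 19s, with s coprime to 39.
Need s > 475/19, so s ≥ 26. First s ≥ 26 with gcd(s, 39) = 1 is s = 28. Thus k = 19·28 = 532.

532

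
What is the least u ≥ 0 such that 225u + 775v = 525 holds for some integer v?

23

Euclid: 775 = 3·225 + 100; 225 = 2·100 + 25; 100 = 4·25 + 0 → gcd = 25; 525 = 25·21.
Back-substitution yields 225·(7) + 775·(-2) = 25, so one solution is u = 7·21 = 147, v = -2·21 = -42.
Solutions in u differ by 775/25 = 31; the one in [0, 31) is 147 mod 31 = 23.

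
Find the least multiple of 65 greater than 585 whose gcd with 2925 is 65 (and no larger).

715

gcd(a, 2925) = 65 forces 65 | a; write a = 65s. Then gcd(65s, 65·45) = 65·gcd(s, 45), so need gcd(s, 45) = 1.
65s > 585 gives s ≥ 10. The least s ≥ 10 coprime to 45 is 11, so a = 65·11 = 715.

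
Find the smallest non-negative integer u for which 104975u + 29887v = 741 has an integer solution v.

2

Euclid: 104975 = 3·29887 + 15314; 29887 = 1·15314 + 14573; 15314 = 1·14573 + 741; 14573 = 19·741 + 494; 741 = 1·494 + 247; 494 = 2·247 + 0 → gcd = 247; 741 = 247·3.
Back-substitution yields 104975·(41) + 29887·(-144) = 247, so one solution is u = 41·3 = 123, v = -144·3 = -432.
Solutions in u differ by 29887/247 = 121; the one in [0, 121) is 123 mod 121 = 2.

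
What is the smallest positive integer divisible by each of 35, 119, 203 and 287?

35 = 5 · 7; 119 = 7 · 17; 203 = 7 · 29; 287 = 7 · 41
lcm takes max exponent of each prime: 5 · 7 · 17 · 29 · 41 = 707455

707455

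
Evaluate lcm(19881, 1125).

19881 = 3² · 47²; 1125 = 3² · 5³
max exponents: 3² · 5³ · 47² = 2485125

2485125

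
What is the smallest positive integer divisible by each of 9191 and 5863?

9191 = 7 · 13 · 101; 5863 = 11 · 13 · 41
max exponents: 7 · 11 · 13 · 41 · 101 = 4145141

4145141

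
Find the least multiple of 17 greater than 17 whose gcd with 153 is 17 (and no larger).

34

Multiples of 17 above 17: 17·2, 17·3, … . Need the cofactor coprime to 153/17 = 9.
Checking s = 2, 3, … the first with gcd(s, 9) = 1 is s = 2, giving 34.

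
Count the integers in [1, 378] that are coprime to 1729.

Prime factors of 1729: 7, 13, 19. Count integers ≤ 378 divisible by none of them.
By inclusion–exclusion: 378 − ⌊378/7⌋ − ⌊378/13⌋ − ⌊378/19⌋ + ⌊378/91⌋ + ⌊378/133⌋ + ⌊378/247⌋ − ⌊378/1729⌋ = 283.

283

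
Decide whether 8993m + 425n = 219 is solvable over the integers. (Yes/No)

No

By Bézout, 8993m + 425n = 219 has integer solutions iff gcd(8993, 425) | 219.
Euclid: 8993 = 21·425 + 68; 425 = 6·68 + 17; 68 = 4·17 + 0. gcd = 17; 219 mod 17 = 15. No.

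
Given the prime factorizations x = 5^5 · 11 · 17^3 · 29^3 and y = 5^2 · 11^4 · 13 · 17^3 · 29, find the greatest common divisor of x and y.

39181175

min exponent per shared prime: 5^2 · 11 · 17^3 · 29 = 39181175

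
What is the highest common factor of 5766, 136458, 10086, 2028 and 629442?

gcd(5766, 136458): 136458 = 23·5766 + 3840; 5766 = 1·3840 + 1926; 3840 = 1·1926 + 1914; 1926 = 1·1914 + 12; 1914 = 159·12 + 6; 12 = 2·6 + 0 → 6
gcd(6, 10086): 10086 = 1681·6 + 0 → 6
gcd(6, 2028): 2028 = 338·6 + 0 → 6
gcd(6, 629442): 629442 = 104907·6 + 0 → 6

6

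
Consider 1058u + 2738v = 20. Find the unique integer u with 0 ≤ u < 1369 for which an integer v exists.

Reduce mod 2738: 1058u ≡ 20 (mod 2738). With g = gcd(1058, 2738) = 2 dividing 20, divide through: 529u ≡ 10 (mod 1369).
Since gcd(529, 1369) = 1, u ≡ 10·(529)⁻¹ ≡ 603 (mod 1369). Smallest non-negative: 603.

603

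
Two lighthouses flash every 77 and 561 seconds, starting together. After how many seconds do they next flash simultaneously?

3927

77 = 7 · 11; 561 = 3 · 11 · 17
max exponents: 3 · 7 · 11 · 17 = 3927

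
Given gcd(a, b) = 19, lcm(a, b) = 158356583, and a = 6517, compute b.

461681

Using ab = gcd(a,b)·lcm(a,b) = 19·158356583 = 3008775077, we get b = 3008775077/6517 = 461681.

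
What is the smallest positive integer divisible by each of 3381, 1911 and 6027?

3381 = 3 · 7² · 23; 1911 = 3 · 7² · 13; 6027 = 3 · 7² · 41
lcm takes max exponent of each prime: 3 · 7² · 13 · 23 · 41 = 1802073

1802073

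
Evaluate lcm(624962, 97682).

180614018

624962 = 2 · 13² · 43²; 97682 = 2 · 13² · 17²
max exponents: 2 · 13² · 17² · 43² = 180614018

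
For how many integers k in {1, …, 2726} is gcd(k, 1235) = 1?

Prime factors of 1235: 5, 13, 19. Count integers ≤ 2726 divisible by none of them.
By inclusion–exclusion: 2726 − ⌊2726/5⌋ − ⌊2726/13⌋ − ⌊2726/19⌋ + ⌊2726/65⌋ + ⌊2726/95⌋ + ⌊2726/247⌋ − ⌊2726/1235⌋ = 1907.

1907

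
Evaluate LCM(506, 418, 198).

506 = 2 · 11 · 23; 418 = 2 · 11 · 19; 198 = 2 · 3² · 11
lcm takes max exponent of each prime: 2 · 3² · 11 · 19 · 23 = 86526

86526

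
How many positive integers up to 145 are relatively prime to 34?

Prime factors of 34: 2, 17. Count integers ≤ 145 divisible by none of them.
By inclusion–exclusion: 145 − ⌊145/2⌋ − ⌊145/17⌋ + ⌊145/34⌋ = 69.

69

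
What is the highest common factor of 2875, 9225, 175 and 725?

25

gcd(2875, 9225): 9225 = 3·2875 + 600; 2875 = 4·600 + 475; 600 = 1·475 + 125; 475 = 3·125 + 100; 125 = 1·100 + 25; 100 = 4·25 + 0 → 25
gcd(25, 175): 175 = 7·25 + 0 → 25
gcd(25, 725): 725 = 29·25 + 0 → 25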